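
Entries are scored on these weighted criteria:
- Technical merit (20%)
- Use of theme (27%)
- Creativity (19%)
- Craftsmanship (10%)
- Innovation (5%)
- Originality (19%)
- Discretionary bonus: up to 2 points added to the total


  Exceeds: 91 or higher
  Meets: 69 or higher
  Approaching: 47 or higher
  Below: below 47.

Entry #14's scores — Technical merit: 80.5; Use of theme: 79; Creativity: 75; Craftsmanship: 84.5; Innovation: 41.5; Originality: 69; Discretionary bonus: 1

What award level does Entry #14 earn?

Weighted total:
  Technical merit 80.5 × 0.2 = 16.1
  Use of theme 79 × 0.27 = 21.33
  Creativity 75 × 0.19 = 14.25
  Craftsmanship 84.5 × 0.1 = 8.45
  Innovation 41.5 × 0.05 = 2.075
  Originality 69 × 0.19 = 13.11
Sum = 75.315
Discretionary bonus: 75.315 + 1 = 76.315
76.315 is ≥ 69 and < 91 → Meets

Meets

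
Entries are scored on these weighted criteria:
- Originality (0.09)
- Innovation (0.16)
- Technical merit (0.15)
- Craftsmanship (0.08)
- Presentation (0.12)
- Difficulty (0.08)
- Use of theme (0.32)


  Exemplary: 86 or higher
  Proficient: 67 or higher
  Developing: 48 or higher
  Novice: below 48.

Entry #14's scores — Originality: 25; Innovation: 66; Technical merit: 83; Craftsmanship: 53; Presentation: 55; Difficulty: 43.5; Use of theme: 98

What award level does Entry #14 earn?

Weighted total:
  Originality 25 × 0.09 = 2.25
  Innovation 66 × 0.16 = 10.56
  Technical merit 83 × 0.15 = 12.45
  Craftsmanship 53 × 0.08 = 4.24
  Presentation 55 × 0.12 = 6.6
  Difficulty 43.5 × 0.08 = 3.48
  Use of theme 98 × 0.32 = 31.36
Sum = 70.94
70.94 is ≥ 67 and < 86 → Proficient

Proficient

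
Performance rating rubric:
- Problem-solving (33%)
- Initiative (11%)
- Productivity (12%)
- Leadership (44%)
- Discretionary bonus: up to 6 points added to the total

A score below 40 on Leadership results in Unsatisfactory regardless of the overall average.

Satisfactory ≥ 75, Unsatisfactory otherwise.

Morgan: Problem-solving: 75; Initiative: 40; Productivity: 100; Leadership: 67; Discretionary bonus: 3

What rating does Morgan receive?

Unsatisfactory

Leadership score 67 ≥ 40: minimum met.
Weighted total:
  Problem-solving 75 × 0.33 = 24.75
  Initiative 40 × 0.11 = 4.4
  Productivity 100 × 0.12 = 12
  Leadership 67 × 0.44 = 29.48
Sum = 70.63
Discretionary bonus: 70.63 + 3 = 73.63
73.63 < 75 → Unsatisfactory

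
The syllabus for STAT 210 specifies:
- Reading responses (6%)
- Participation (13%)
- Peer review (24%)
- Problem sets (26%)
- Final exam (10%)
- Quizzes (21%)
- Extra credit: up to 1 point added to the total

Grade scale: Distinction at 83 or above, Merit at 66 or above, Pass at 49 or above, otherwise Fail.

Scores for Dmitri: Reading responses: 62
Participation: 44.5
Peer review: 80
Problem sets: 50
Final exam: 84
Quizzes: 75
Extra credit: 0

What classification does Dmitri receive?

Weighted total:
  Reading responses 62 × 0.06 = 3.72
  Participation 44.5 × 0.13 = 5.785
  Peer review 80 × 0.24 = 19.2
  Problem sets 50 × 0.26 = 13
  Final exam 84 × 0.1 = 8.4
  Quizzes 75 × 0.21 = 15.75
Sum = 65.855
Extra credit: 65.855 + 0 = 65.855
65.855 is ≥ 49 and < 66 → Pass

Pass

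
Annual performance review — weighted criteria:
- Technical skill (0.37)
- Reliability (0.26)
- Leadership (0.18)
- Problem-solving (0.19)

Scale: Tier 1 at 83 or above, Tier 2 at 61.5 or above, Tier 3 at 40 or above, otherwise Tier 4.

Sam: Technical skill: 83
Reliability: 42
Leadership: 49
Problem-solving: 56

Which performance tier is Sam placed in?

Weighted total:
  Technical skill 83 × 0.37 = 30.71
  Reliability 42 × 0.26 = 10.92
  Leadership 49 × 0.18 = 8.82
  Problem-solving 56 × 0.19 = 10.64
Sum = 61.09
61.09 is ≥ 40 and < 61.5 → Tier 3

Tier 3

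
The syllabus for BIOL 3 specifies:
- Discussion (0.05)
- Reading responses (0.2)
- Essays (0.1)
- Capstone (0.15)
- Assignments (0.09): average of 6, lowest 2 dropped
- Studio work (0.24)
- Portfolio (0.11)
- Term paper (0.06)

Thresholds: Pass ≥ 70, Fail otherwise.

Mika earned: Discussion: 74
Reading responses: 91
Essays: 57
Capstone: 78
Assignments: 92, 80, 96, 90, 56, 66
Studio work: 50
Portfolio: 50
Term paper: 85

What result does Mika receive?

Assignments: drop 56, 66 → average of remaining 4 = 358/4 = 89.5
Weighted total:
  Discussion 74 × 0.05 = 3.7
  Reading responses 91 × 0.2 = 18.2
  Essays 57 × 0.1 = 5.7
  Capstone 78 × 0.15 = 11.7
  Assignments 89.5 × 0.09 = 8.055
  Studio work 50 × 0.24 = 12
  Portfolio 50 × 0.11 = 5.5
  Term paper 85 × 0.06 = 5.1
Sum = 69.955
69.955 < 70 → Fail

Fail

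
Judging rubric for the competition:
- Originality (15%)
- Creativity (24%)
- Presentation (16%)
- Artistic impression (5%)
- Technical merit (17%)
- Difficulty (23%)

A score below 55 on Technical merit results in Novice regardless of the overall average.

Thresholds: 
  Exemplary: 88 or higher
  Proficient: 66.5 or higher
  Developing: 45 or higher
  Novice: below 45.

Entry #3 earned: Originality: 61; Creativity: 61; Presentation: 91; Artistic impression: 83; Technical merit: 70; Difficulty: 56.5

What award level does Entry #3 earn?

Proficient

Technical merit score 70 ≥ 55: minimum met.
Weighted total:
  Originality 61 × 0.15 = 9.15
  Creativity 61 × 0.24 = 14.64
  Presentation 91 × 0.16 = 14.56
  Artistic impression 83 × 0.05 = 4.15
  Technical merit 70 × 0.17 = 11.9
  Difficulty 56.5 × 0.23 = 12.995
Sum = 67.395
67.395 is ≥ 66.5 and < 88 → Proficient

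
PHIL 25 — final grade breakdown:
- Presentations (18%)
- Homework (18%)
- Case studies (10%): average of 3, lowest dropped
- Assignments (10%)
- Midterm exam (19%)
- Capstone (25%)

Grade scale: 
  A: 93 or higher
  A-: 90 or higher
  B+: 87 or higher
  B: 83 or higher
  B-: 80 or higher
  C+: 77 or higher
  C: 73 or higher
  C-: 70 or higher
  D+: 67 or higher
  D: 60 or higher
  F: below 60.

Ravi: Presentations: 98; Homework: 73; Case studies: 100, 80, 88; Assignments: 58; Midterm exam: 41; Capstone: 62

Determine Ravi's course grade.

D+

Case studies: drop 80 → average of remaining 2 = 188/2 = 94
Weighted total:
  Presentations 98 × 0.18 = 17.64
  Homework 73 × 0.18 = 13.14
  Case studies 94 × 0.1 = 9.4
  Assignments 58 × 0.1 = 5.8
  Midterm exam 41 × 0.19 = 7.79
  Capstone 62 × 0.25 = 15.5
Sum = 69.27
69.27 is ≥ 67 and < 70 → D+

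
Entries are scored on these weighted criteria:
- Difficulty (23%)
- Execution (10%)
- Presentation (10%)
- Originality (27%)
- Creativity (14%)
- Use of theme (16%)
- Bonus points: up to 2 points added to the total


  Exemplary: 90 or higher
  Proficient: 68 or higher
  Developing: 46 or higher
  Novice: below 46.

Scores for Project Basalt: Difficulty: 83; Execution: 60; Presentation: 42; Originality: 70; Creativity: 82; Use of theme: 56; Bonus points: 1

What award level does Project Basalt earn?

Proficient

Weighted total:
  Difficulty 83 × 0.23 = 19.09
  Execution 60 × 0.1 = 6
  Presentation 42 × 0.1 = 4.2
  Originality 70 × 0.27 = 18.9
  Creativity 82 × 0.14 = 11.48
  Use of theme 56 × 0.16 = 8.96
Sum = 68.63
Bonus points: 68.63 + 1 = 69.63
69.63 is ≥ 68 and < 90 → Proficient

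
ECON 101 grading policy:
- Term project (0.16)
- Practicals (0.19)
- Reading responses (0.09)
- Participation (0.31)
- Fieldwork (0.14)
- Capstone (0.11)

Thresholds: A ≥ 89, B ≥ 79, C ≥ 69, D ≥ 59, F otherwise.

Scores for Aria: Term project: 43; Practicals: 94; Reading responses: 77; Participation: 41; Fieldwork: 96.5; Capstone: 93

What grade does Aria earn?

Weighted total:
  Term project 43 × 0.16 = 6.88
  Practicals 94 × 0.19 = 17.86
  Reading responses 77 × 0.09 = 6.93
  Participation 41 × 0.31 = 12.71
  Fieldwork 96.5 × 0.14 = 13.51
  Capstone 93 × 0.11 = 10.23
Sum = 68.12
68.12 is ≥ 59 and < 69 → D

D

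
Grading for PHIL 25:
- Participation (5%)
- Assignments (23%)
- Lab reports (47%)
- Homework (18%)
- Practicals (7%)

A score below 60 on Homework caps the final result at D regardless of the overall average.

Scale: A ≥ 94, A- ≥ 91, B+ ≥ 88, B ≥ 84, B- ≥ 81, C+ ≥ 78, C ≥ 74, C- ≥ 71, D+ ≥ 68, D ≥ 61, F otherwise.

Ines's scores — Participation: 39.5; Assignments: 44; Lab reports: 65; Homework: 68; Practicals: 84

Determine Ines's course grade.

F

Homework score 68 ≥ 60: minimum met.
Weighted total:
  Participation 39.5 × 0.05 = 1.975
  Assignments 44 × 0.23 = 10.12
  Lab reports 65 × 0.47 = 30.55
  Homework 68 × 0.18 = 12.24
  Practicals 84 × 0.07 = 5.88
Sum = 60.765
60.765 < 61 → F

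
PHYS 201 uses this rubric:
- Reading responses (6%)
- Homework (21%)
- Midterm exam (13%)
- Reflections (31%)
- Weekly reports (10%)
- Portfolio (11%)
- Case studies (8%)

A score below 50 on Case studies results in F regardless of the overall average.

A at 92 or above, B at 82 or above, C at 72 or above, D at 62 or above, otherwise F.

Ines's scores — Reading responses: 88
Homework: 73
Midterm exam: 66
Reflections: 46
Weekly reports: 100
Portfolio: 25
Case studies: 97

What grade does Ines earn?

Case studies score 97 ≥ 50: minimum met.
Weighted total:
  Reading responses 88 × 0.06 = 5.28
  Homework 73 × 0.21 = 15.33
  Midterm exam 66 × 0.13 = 8.58
  Reflections 46 × 0.31 = 14.26
  Weekly reports 100 × 0.1 = 10
  Portfolio 25 × 0.11 = 2.75
  Case studies 97 × 0.08 = 7.76
Sum = 63.96
63.96 is ≥ 62 and < 72 → D

D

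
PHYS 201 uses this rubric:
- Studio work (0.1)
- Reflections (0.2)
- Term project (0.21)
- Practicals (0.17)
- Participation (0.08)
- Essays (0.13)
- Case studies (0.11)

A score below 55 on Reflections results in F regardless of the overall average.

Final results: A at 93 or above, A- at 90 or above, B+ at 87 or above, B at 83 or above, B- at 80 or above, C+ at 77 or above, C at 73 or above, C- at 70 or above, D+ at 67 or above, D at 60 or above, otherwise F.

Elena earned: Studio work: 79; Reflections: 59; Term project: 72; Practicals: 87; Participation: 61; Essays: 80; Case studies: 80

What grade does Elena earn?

Reflections score 59 ≥ 55: minimum met.
Weighted total:
  Studio work 79 × 0.1 = 7.9
  Reflections 59 × 0.2 = 11.8
  Term project 72 × 0.21 = 15.12
  Practicals 87 × 0.17 = 14.79
  Participation 61 × 0.08 = 4.88
  Essays 80 × 0.13 = 10.4
  Case studies 80 × 0.11 = 8.8
Sum = 73.69
73.69 is ≥ 73 and < 77 → C

C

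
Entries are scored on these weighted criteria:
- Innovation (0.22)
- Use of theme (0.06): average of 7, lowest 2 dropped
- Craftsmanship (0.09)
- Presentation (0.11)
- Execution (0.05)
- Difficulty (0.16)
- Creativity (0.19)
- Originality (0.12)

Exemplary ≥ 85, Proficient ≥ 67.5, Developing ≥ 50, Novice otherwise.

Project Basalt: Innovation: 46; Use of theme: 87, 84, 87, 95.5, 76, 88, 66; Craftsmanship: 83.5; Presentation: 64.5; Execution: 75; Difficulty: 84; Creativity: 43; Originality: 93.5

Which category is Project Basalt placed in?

Use of theme: drop 66, 76 → average of remaining 5 = 441.5/5 = 88.3
Weighted total:
  Innovation 46 × 0.22 = 10.12
  Use of theme 88.3 × 0.06 = 5.298
  Craftsmanship 83.5 × 0.09 = 7.515
  Presentation 64.5 × 0.11 = 7.095
  Execution 75 × 0.05 = 3.75
  Difficulty 84 × 0.16 = 13.44
  Creativity 43 × 0.19 = 8.17
  Originality 93.5 × 0.12 = 11.22
Sum = 66.608
66.608 is ≥ 50 and < 67.5 → Developing

Developing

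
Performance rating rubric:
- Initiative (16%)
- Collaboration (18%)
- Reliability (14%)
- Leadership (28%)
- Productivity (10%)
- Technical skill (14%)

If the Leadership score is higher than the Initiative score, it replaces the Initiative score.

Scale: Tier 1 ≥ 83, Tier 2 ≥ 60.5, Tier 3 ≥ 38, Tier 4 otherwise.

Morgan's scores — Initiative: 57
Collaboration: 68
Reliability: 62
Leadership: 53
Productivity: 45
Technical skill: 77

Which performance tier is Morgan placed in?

Leadership (53) ≤ Initiative (57), so Initiative stays at 57.
Weighted total:
  Initiative 57 × 0.16 = 9.12
  Collaboration 68 × 0.18 = 12.24
  Reliability 62 × 0.14 = 8.68
  Leadership 53 × 0.28 = 14.84
  Productivity 45 × 0.1 = 4.5
  Technical skill 77 × 0.14 = 10.78
Sum = 60.16
60.16 is ≥ 38 and < 60.5 → Tier 3

Tier 3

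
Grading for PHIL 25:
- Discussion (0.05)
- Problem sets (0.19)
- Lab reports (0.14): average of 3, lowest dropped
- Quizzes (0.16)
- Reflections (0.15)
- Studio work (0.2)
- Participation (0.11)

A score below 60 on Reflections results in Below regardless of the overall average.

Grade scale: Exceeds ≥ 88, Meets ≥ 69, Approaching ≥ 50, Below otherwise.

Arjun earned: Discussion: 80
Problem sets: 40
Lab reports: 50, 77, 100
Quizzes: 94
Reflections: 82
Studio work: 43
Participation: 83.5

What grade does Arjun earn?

Lab reports: drop 50 → average of remaining 2 = 177/2 = 88.5
Reflections score 82 ≥ 60: minimum met.
Weighted total:
  Discussion 80 × 0.05 = 4
  Problem sets 40 × 0.19 = 7.6
  Lab reports 88.5 × 0.14 = 12.39
  Quizzes 94 × 0.16 = 15.04
  Reflections 82 × 0.15 = 12.3
  Studio work 43 × 0.2 = 8.6
  Participation 83.5 × 0.11 = 9.185
Sum = 69.115
69.115 is ≥ 69 and < 88 → Meets

Meets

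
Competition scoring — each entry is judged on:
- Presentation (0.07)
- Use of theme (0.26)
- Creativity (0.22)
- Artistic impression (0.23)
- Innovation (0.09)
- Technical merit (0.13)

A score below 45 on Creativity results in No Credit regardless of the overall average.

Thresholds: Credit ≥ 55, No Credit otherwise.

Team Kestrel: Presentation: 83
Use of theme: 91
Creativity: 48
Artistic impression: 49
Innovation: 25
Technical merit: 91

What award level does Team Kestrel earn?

Creativity score 48 ≥ 45: minimum met.
Weighted total:
  Presentation 83 × 0.07 = 5.81
  Use of theme 91 × 0.26 = 23.66
  Creativity 48 × 0.22 = 10.56
  Artistic impression 49 × 0.23 = 11.27
  Innovation 25 × 0.09 = 2.25
  Technical merit 91 × 0.13 = 11.83
Sum = 65.38
65.38 ≥ 55 → Credit

Credit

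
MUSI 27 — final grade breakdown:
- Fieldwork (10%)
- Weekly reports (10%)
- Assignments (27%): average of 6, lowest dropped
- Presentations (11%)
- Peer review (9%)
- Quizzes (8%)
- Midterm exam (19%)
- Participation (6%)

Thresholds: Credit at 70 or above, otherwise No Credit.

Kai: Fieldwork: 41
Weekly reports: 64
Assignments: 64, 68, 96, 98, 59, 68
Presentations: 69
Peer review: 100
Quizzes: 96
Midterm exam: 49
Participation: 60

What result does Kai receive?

No Credit

Assignments: drop 59 → average of remaining 5 = 394/5 = 78.8
Weighted total:
  Fieldwork 41 × 0.1 = 4.1
  Weekly reports 64 × 0.1 = 6.4
  Assignments 78.8 × 0.27 = 21.276
  Presentations 69 × 0.11 = 7.59
  Peer review 100 × 0.09 = 9
  Quizzes 96 × 0.08 = 7.68
  Midterm exam 49 × 0.19 = 9.31
  Participation 60 × 0.06 = 3.6
Sum = 68.956
68.956 < 70 → No Credit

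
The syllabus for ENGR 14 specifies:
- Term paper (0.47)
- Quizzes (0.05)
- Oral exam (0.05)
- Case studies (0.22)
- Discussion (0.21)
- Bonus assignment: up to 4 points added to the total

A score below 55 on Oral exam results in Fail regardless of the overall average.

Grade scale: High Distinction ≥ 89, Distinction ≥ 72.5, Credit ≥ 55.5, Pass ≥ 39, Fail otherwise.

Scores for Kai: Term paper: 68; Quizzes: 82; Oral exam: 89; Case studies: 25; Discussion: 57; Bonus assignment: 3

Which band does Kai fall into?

Credit

Oral exam score 89 ≥ 55: minimum met.
Weighted total:
  Term paper 68 × 0.47 = 31.96
  Quizzes 82 × 0.05 = 4.1
  Oral exam 89 × 0.05 = 4.45
  Case studies 25 × 0.22 = 5.5
  Discussion 57 × 0.21 = 11.97
Sum = 57.98
Bonus assignment: 57.98 + 3 = 60.98
60.98 is ≥ 55.5 and < 72.5 → Credit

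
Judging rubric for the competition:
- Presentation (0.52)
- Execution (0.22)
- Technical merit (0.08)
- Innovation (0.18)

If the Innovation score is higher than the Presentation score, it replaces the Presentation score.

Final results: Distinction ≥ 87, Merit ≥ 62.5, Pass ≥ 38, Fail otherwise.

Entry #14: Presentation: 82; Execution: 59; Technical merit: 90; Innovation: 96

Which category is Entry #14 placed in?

Innovation (96) > Presentation (82), so Presentation counts as 96.
Weighted total:
  Presentation 96 × 0.52 = 49.92
  Execution 59 × 0.22 = 12.98
  Technical merit 90 × 0.08 = 7.2
  Innovation 96 × 0.18 = 17.28
Sum = 87.38
87.38 ≥ 87 → Distinction

Distinction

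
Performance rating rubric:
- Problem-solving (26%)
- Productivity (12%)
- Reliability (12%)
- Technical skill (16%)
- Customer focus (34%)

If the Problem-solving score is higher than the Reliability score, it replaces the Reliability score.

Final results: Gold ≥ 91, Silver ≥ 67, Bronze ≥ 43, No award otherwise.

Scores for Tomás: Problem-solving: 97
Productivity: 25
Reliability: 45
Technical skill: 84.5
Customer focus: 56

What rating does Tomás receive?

Problem-solving (97) > Reliability (45), so Reliability counts as 97.
Weighted total:
  Problem-solving 97 × 0.26 = 25.22
  Productivity 25 × 0.12 = 3
  Reliability 97 × 0.12 = 11.64
  Technical skill 84.5 × 0.16 = 13.52
  Customer focus 56 × 0.34 = 19.04
Sum = 72.42
72.42 is ≥ 67 and < 91 → Silver

Silver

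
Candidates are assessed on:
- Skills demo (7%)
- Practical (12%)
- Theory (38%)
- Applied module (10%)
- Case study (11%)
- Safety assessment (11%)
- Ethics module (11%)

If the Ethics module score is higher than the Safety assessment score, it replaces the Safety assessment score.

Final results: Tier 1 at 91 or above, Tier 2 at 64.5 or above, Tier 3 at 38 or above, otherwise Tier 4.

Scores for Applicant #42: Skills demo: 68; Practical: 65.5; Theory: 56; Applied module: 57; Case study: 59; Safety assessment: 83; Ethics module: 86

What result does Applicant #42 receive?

Tier 2

Ethics module (86) > Safety assessment (83), so Safety assessment counts as 86.
Weighted total:
  Skills demo 68 × 0.07 = 4.76
  Practical 65.5 × 0.12 = 7.86
  Theory 56 × 0.38 = 21.28
  Applied module 57 × 0.1 = 5.7
  Case study 59 × 0.11 = 6.49
  Safety assessment 86 × 0.11 = 9.46
  Ethics module 86 × 0.11 = 9.46
Sum = 65.01
65.01 is ≥ 64.5 and < 91 → Tier 2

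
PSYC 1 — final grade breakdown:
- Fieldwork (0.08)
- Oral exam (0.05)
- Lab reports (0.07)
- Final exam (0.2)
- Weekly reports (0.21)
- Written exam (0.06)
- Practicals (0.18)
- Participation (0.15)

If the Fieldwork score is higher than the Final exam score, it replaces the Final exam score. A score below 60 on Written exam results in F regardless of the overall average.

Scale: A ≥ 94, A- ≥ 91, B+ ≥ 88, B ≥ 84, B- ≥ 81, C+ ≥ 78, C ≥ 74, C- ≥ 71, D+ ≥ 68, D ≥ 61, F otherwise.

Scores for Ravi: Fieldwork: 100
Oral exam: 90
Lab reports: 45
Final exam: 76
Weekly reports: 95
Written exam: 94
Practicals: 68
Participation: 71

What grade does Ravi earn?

Fieldwork (100) > Final exam (76), so Final exam counts as 100.
Written exam score 94 ≥ 60: minimum met.
Weighted total:
  Fieldwork 100 × 0.08 = 8
  Oral exam 90 × 0.05 = 4.5
  Lab reports 45 × 0.07 = 3.15
  Final exam 100 × 0.2 = 20
  Weekly reports 95 × 0.21 = 19.95
  Written exam 94 × 0.06 = 5.64
  Practicals 68 × 0.18 = 12.24
  Participation 71 × 0.15 = 10.65
Sum = 84.13
84.13 is ≥ 84 and < 88 → B

B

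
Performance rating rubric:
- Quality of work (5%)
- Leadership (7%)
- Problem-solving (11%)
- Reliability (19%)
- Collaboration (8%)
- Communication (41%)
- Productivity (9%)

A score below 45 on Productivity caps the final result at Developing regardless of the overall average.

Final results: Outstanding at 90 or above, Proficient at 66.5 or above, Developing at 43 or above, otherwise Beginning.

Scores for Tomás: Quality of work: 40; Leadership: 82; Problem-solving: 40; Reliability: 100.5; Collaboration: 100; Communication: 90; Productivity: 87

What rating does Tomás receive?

Productivity score 87 ≥ 45: minimum met.
Weighted total:
  Quality of work 40 × 0.05 = 2
  Leadership 82 × 0.07 = 5.74
  Problem-solving 40 × 0.11 = 4.4
  Reliability 100.5 × 0.19 = 19.095
  Collaboration 100 × 0.08 = 8
  Communication 90 × 0.41 = 36.9
  Productivity 87 × 0.09 = 7.83
Sum = 83.965
83.965 is ≥ 66.5 and < 90 → Proficient

Proficient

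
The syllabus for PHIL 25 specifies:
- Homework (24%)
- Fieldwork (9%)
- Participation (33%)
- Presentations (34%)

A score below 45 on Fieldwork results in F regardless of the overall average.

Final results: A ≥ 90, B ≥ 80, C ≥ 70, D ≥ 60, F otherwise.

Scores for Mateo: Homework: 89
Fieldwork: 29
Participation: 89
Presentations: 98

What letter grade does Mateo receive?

Fieldwork score 29 < 45: minimum not met.
Weighted total:
  Homework 89 × 0.24 = 21.36
  Fieldwork 29 × 0.09 = 2.61
  Participation 89 × 0.33 = 29.37
  Presentations 98 × 0.34 = 33.32
Sum = 86.66
Because the Fieldwork minimum was not met, the result is F.

F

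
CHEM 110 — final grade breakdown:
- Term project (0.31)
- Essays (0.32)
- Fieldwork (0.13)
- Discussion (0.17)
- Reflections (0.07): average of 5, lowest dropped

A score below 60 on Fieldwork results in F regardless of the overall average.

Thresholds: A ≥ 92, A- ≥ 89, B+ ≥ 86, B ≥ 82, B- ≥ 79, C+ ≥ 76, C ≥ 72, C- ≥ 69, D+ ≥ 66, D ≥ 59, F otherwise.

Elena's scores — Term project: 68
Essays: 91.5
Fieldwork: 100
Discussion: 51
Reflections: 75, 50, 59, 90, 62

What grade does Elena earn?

C+

Reflections: drop 50 → average of remaining 4 = 286/4 = 71.5
Fieldwork score 100 ≥ 60: minimum met.
Weighted total:
  Term project 68 × 0.31 = 21.08
  Essays 91.5 × 0.32 = 29.28
  Fieldwork 100 × 0.13 = 13
  Discussion 51 × 0.17 = 8.67
  Reflections 71.5 × 0.07 = 5.005
Sum = 77.035
77.035 is ≥ 76 and < 79 → C+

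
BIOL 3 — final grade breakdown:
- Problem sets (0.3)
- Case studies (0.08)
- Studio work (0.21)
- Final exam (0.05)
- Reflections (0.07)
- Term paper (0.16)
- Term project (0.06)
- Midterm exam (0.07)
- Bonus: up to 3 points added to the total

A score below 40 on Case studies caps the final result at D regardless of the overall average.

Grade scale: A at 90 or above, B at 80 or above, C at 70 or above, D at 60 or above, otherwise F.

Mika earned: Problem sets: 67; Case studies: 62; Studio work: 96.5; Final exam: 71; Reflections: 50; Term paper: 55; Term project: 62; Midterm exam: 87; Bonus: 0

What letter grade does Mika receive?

Case studies score 62 ≥ 40: minimum met.
Weighted total:
  Problem sets 67 × 0.3 = 20.1
  Case studies 62 × 0.08 = 4.96
  Studio work 96.5 × 0.21 = 20.265
  Final exam 71 × 0.05 = 3.55
  Reflections 50 × 0.07 = 3.5
  Term paper 55 × 0.16 = 8.8
  Term project 62 × 0.06 = 3.72
  Midterm exam 87 × 0.07 = 6.09
Sum = 70.985
Bonus: 70.985 + 0 = 70.985
70.985 is ≥ 70 and < 80 → C

C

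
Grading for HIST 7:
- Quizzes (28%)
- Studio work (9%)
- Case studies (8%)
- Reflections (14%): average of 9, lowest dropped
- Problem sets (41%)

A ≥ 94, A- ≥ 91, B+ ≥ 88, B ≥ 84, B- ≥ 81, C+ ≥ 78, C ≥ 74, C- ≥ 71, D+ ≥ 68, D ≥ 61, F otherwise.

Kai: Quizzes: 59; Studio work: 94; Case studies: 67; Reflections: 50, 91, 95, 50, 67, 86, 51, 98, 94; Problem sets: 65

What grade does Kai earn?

Reflections: drop 50 → average of remaining 8 = 632/8 = 79
Weighted total:
  Quizzes 59 × 0.28 = 16.52
  Studio work 94 × 0.09 = 8.46
  Case studies 67 × 0.08 = 5.36
  Reflections 79 × 0.14 = 11.06
  Problem sets 65 × 0.41 = 26.65
Sum = 68.05
68.05 is ≥ 68 and < 71 → D+

D+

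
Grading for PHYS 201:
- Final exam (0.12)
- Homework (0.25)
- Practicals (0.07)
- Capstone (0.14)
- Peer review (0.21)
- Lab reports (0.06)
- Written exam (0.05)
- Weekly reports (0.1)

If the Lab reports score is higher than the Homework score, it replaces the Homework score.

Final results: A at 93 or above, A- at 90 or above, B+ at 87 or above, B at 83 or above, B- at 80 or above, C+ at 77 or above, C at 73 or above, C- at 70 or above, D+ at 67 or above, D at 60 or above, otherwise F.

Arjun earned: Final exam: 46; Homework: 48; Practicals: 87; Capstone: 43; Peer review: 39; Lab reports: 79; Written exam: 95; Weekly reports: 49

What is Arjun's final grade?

Lab reports (79) > Homework (48), so Homework counts as 79.
Weighted total:
  Final exam 46 × 0.12 = 5.52
  Homework 79 × 0.25 = 19.75
  Practicals 87 × 0.07 = 6.09
  Capstone 43 × 0.14 = 6.02
  Peer review 39 × 0.21 = 8.19
  Lab reports 79 × 0.06 = 4.74
  Written exam 95 × 0.05 = 4.75
  Weekly reports 49 × 0.1 = 4.9
Sum = 59.96
59.96 < 60 → F

F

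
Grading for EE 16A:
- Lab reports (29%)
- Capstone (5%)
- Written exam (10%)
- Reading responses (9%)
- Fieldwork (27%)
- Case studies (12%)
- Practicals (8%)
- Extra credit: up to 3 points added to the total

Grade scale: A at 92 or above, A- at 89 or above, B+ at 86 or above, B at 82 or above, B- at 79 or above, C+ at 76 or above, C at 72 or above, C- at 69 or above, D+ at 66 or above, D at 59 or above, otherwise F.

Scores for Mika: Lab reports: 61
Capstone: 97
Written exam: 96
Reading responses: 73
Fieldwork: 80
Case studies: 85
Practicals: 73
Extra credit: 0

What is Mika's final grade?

C+

Weighted total:
  Lab reports 61 × 0.29 = 17.69
  Capstone 97 × 0.05 = 4.85
  Written exam 96 × 0.1 = 9.6
  Reading responses 73 × 0.09 = 6.57
  Fieldwork 80 × 0.27 = 21.6
  Case studies 85 × 0.12 = 10.2
  Practicals 73 × 0.08 = 5.84
Sum = 76.35
Extra credit: 76.35 + 0 = 76.35
76.35 is ≥ 76 and < 79 → C+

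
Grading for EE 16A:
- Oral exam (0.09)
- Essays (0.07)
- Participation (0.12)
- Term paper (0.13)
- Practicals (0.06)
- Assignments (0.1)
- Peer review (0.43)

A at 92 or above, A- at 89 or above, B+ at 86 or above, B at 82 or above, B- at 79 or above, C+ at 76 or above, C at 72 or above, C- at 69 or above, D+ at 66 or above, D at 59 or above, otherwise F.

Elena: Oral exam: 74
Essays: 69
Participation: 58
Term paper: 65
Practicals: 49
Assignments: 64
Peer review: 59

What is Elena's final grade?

Weighted total:
  Oral exam 74 × 0.09 = 6.66
  Essays 69 × 0.07 = 4.83
  Participation 58 × 0.12 = 6.96
  Term paper 65 × 0.13 = 8.45
  Practicals 49 × 0.06 = 2.94
  Assignments 64 × 0.1 = 6.4
  Peer review 59 × 0.43 = 25.37
Sum = 61.61
61.61 is ≥ 59 and < 66 → D

D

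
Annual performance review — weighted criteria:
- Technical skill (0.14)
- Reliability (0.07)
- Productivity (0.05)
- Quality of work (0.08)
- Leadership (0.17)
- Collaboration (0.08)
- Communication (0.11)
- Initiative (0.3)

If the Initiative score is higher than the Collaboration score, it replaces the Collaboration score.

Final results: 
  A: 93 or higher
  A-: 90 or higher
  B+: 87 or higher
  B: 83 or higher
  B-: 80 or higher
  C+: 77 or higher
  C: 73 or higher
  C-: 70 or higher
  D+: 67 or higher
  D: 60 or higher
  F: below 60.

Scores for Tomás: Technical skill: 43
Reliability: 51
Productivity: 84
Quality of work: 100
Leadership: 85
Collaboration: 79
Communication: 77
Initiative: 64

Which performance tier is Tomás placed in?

Initiative (64) ≤ Collaboration (79), so Collaboration stays at 79.
Weighted total:
  Technical skill 43 × 0.14 = 6.02
  Reliability 51 × 0.07 = 3.57
  Productivity 84 × 0.05 = 4.2
  Quality of work 100 × 0.08 = 8
  Leadership 85 × 0.17 = 14.45
  Collaboration 79 × 0.08 = 6.32
  Communication 77 × 0.11 = 8.47
  Initiative 64 × 0.3 = 19.2
Sum = 70.23
70.23 is ≥ 70 and < 73 → C-

C-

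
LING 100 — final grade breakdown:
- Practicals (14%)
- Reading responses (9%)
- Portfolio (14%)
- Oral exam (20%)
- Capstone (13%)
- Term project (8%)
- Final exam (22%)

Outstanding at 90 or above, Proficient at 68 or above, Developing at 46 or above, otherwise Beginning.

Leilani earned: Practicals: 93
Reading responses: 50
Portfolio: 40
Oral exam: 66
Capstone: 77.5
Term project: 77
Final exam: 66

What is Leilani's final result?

Weighted total:
  Practicals 93 × 0.14 = 13.02
  Reading responses 50 × 0.09 = 4.5
  Portfolio 40 × 0.14 = 5.6
  Oral exam 66 × 0.2 = 13.2
  Capstone 77.5 × 0.13 = 10.075
  Term project 77 × 0.08 = 6.16
  Final exam 66 × 0.22 = 14.52
Sum = 67.075
67.075 is ≥ 46 and < 68 → Developing

Developing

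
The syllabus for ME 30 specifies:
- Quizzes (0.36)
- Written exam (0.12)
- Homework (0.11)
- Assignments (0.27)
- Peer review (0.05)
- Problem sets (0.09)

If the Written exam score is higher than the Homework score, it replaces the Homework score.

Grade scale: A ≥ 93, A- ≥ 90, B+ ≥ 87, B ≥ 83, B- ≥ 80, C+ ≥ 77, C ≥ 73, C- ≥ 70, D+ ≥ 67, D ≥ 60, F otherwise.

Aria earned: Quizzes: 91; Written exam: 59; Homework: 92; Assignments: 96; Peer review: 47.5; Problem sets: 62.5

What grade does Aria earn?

B

Written exam (59) ≤ Homework (92), so Homework stays at 92.
Weighted total:
  Quizzes 91 × 0.36 = 32.76
  Written exam 59 × 0.12 = 7.08
  Homework 92 × 0.11 = 10.12
  Assignments 96 × 0.27 = 25.92
  Peer review 47.5 × 0.05 = 2.375
  Problem sets 62.5 × 0.09 = 5.625
Sum = 83.88
83.88 is ≥ 83 and < 87 → B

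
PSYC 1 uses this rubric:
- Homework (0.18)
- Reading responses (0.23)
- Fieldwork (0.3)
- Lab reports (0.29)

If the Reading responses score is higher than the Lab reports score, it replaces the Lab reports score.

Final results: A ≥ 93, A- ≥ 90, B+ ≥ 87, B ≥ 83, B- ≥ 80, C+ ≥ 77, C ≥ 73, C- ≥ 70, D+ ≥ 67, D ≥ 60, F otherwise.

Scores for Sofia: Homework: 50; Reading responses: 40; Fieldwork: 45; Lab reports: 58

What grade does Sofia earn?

Reading responses (40) ≤ Lab reports (58), so Lab reports stays at 58.
Weighted total:
  Homework 50 × 0.18 = 9
  Reading responses 40 × 0.23 = 9.2
  Fieldwork 45 × 0.3 = 13.5
  Lab reports 58 × 0.29 = 16.82
Sum = 48.52
48.52 < 60 → F

F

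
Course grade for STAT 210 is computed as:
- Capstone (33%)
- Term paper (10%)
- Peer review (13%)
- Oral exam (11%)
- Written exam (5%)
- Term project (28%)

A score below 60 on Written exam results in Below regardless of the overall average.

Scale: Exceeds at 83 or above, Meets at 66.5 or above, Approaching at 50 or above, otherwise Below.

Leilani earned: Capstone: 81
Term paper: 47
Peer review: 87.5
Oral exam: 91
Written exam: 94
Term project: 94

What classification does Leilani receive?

Written exam score 94 ≥ 60: minimum met.
Weighted total:
  Capstone 81 × 0.33 = 26.73
  Term paper 47 × 0.1 = 4.7
  Peer review 87.5 × 0.13 = 11.375
  Oral exam 91 × 0.11 = 10.01
  Written exam 94 × 0.05 = 4.7
  Term project 94 × 0.28 = 26.32
Sum = 83.835
83.835 ≥ 83 → Exceeds

Exceeds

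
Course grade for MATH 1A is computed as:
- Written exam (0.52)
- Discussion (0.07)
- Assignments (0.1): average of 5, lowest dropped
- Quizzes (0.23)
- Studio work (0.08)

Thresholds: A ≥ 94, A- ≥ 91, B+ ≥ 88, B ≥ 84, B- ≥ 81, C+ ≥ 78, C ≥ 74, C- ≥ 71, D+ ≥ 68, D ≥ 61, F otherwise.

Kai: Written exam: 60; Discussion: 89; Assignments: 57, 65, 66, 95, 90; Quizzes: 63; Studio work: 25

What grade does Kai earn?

Assignments: drop 57 → average of remaining 4 = 316/4 = 79
Weighted total:
  Written exam 60 × 0.52 = 31.2
  Discussion 89 × 0.07 = 6.23
  Assignments 79 × 0.1 = 7.9
  Quizzes 63 × 0.23 = 14.49
  Studio work 25 × 0.08 = 2
Sum = 61.82
61.82 is ≥ 61 and < 68 → D

D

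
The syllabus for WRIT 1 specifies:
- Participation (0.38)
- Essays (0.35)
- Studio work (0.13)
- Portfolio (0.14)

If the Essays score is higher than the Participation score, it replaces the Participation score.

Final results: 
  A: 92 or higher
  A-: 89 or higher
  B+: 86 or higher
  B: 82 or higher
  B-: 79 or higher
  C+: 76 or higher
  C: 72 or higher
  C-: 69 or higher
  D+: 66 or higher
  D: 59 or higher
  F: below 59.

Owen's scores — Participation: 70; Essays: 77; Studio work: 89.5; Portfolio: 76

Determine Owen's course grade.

Essays (77) > Participation (70), so Participation counts as 77.
Weighted total:
  Participation 77 × 0.38 = 29.26
  Essays 77 × 0.35 = 26.95
  Studio work 89.5 × 0.13 = 11.635
  Portfolio 76 × 0.14 = 10.64
Sum = 78.485
78.485 is ≥ 76 and < 79 → C+

C+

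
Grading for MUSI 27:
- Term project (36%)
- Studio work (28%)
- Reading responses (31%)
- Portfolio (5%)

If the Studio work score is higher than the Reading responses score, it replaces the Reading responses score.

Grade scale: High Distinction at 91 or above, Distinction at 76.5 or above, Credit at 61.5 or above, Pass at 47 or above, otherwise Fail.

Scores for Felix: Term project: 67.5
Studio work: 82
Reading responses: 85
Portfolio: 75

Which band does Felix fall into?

Distinction

Studio work (82) ≤ Reading responses (85), so Reading responses stays at 85.
Weighted total:
  Term project 67.5 × 0.36 = 24.3
  Studio work 82 × 0.28 = 22.96
  Reading responses 85 × 0.31 = 26.35
  Portfolio 75 × 0.05 = 3.75
Sum = 77.36
77.36 is ≥ 76.5 and < 91 → Distinction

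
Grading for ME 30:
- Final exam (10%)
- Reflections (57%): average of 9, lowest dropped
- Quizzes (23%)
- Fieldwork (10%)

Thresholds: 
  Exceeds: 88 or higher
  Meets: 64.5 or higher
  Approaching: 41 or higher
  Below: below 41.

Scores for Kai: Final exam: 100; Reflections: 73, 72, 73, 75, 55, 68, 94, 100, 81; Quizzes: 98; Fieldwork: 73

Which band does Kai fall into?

Reflections: drop 55 → average of remaining 8 = 636/8 = 79.5
Weighted total:
  Final exam 100 × 0.1 = 10
  Reflections 79.5 × 0.57 = 45.315
  Quizzes 98 × 0.23 = 22.54
  Fieldwork 73 × 0.1 = 7.3
Sum = 85.155
85.155 is ≥ 64.5 and < 88 → Meets

Meets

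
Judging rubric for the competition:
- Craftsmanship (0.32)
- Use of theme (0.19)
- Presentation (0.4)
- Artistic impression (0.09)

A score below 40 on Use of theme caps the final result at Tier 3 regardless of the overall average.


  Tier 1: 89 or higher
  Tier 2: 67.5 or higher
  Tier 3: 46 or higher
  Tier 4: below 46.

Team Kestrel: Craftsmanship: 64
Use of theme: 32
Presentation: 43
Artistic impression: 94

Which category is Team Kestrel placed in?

Tier 3

Use of theme score 32 < 40: minimum not met.
Weighted total:
  Craftsmanship 64 × 0.32 = 20.48
  Use of theme 32 × 0.19 = 6.08
  Presentation 43 × 0.4 = 17.2
  Artistic impression 94 × 0.09 = 8.46
Sum = 52.22
52.22 would be Tier 3; cap at Tier 3 applies → Tier 3.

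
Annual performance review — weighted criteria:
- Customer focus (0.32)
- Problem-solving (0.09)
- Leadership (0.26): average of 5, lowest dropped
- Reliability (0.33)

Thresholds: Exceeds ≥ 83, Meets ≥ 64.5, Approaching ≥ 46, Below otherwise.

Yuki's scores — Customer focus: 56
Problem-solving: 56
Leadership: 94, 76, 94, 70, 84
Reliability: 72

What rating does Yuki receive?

Leadership: drop 70 → average of remaining 4 = 348/4 = 87
Weighted total:
  Customer focus 56 × 0.32 = 17.92
  Problem-solving 56 × 0.09 = 5.04
  Leadership 87 × 0.26 = 22.62
  Reliability 72 × 0.33 = 23.76
Sum = 69.34
69.34 is ≥ 64.5 and < 83 → Meets

Meets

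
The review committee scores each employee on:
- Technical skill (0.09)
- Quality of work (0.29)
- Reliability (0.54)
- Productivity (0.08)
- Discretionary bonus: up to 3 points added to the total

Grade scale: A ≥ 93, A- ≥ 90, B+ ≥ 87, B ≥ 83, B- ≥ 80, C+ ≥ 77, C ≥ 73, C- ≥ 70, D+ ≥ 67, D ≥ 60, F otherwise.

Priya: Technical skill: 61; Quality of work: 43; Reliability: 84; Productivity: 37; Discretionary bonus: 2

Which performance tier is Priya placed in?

Weighted total:
  Technical skill 61 × 0.09 = 5.49
  Quality of work 43 × 0.29 = 12.47
  Reliability 84 × 0.54 = 45.36
  Productivity 37 × 0.08 = 2.96
Sum = 66.28
Discretionary bonus: 66.28 + 2 = 68.28
68.28 is ≥ 67 and < 70 → D+

D+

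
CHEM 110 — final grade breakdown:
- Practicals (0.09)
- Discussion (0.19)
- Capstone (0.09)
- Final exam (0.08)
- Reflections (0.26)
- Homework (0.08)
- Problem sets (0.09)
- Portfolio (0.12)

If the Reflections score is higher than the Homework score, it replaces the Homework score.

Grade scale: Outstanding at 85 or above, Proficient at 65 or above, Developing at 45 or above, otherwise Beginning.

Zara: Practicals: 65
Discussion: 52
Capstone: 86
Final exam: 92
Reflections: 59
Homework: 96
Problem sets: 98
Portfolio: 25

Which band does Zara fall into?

Reflections (59) ≤ Homework (96), so Homework stays at 96.
Weighted total:
  Practicals 65 × 0.09 = 5.85
  Discussion 52 × 0.19 = 9.88
  Capstone 86 × 0.09 = 7.74
  Final exam 92 × 0.08 = 7.36
  Reflections 59 × 0.26 = 15.34
  Homework 96 × 0.08 = 7.68
  Problem sets 98 × 0.09 = 8.82
  Portfolio 25 × 0.12 = 3
Sum = 65.67
65.67 is ≥ 65 and < 85 → Proficient

Proficient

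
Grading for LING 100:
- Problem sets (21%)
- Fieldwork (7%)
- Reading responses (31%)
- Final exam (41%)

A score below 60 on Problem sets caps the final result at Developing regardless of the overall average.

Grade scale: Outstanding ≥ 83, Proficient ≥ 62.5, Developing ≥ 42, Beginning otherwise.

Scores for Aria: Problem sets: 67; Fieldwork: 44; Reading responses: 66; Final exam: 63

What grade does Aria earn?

Proficient

Problem sets score 67 ≥ 60: minimum met.
Weighted total:
  Problem sets 67 × 0.21 = 14.07
  Fieldwork 44 × 0.07 = 3.08
  Reading responses 66 × 0.31 = 20.46
  Final exam 63 × 0.41 = 25.83
Sum = 63.44
63.44 is ≥ 62.5 and < 83 → Proficient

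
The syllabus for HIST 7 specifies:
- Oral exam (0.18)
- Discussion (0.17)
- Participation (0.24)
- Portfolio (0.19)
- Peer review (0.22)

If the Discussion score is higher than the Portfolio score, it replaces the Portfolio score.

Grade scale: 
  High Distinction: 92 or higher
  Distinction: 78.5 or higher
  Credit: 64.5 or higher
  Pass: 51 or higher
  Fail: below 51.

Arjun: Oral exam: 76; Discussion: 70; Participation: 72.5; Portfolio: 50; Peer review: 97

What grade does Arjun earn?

Discussion (70) > Portfolio (50), so Portfolio counts as 70.
Weighted total:
  Oral exam 76 × 0.18 = 13.68
  Discussion 70 × 0.17 = 11.9
  Participation 72.5 × 0.24 = 17.4
  Portfolio 70 × 0.19 = 13.3
  Peer review 97 × 0.22 = 21.34
Sum = 77.62
77.62 is ≥ 64.5 and < 78.5 → Credit

Credit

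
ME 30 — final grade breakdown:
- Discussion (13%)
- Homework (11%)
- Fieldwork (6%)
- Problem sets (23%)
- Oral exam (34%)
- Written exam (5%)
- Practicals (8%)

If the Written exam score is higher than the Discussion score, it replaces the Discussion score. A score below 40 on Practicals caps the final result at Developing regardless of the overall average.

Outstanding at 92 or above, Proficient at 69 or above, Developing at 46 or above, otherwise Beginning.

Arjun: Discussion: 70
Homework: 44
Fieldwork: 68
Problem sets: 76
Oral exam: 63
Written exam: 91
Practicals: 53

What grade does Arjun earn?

Developing

Written exam (91) > Discussion (70), so Discussion counts as 91.
Practicals score 53 ≥ 40: minimum met.
Weighted total:
  Discussion 91 × 0.13 = 11.83
  Homework 44 × 0.11 = 4.84
  Fieldwork 68 × 0.06 = 4.08
  Problem sets 76 × 0.23 = 17.48
  Oral exam 63 × 0.34 = 21.42
  Written exam 91 × 0.05 = 4.55
  Practicals 53 × 0.08 = 4.24
Sum = 68.44
68.44 is ≥ 46 and < 69 → Developing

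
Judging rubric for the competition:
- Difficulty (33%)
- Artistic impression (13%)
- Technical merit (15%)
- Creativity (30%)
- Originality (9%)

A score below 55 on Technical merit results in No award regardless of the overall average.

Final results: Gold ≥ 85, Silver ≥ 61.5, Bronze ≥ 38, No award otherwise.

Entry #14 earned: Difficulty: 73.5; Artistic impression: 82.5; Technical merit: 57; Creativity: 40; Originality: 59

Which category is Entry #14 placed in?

Technical merit score 57 ≥ 55: minimum met.
Weighted total:
  Difficulty 73.5 × 0.33 = 24.255
  Artistic impression 82.5 × 0.13 = 10.725
  Technical merit 57 × 0.15 = 8.55
  Creativity 40 × 0.3 = 12
  Originality 59 × 0.09 = 5.31
Sum = 60.84
60.84 is ≥ 38 and < 61.5 → Bronze

Bronze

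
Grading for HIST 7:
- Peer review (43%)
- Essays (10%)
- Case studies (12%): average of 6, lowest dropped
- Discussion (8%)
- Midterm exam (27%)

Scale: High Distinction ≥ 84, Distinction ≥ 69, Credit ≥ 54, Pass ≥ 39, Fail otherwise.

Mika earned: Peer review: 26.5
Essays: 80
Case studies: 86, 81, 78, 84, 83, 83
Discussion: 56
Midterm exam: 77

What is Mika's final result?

Credit

Case studies: drop 78 → average of remaining 5 = 417/5 = 83.4
Weighted total:
  Peer review 26.5 × 0.43 = 11.395
  Essays 80 × 0.1 = 8
  Case studies 83.4 × 0.12 = 10.008
  Discussion 56 × 0.08 = 4.48
  Midterm exam 77 × 0.27 = 20.79
Sum = 54.673
54.673 is ≥ 54 and < 69 → Credit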